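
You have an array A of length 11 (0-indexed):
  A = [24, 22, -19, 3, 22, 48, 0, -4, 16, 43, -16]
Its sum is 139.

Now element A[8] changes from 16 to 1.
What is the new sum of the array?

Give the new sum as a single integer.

Old value at index 8: 16
New value at index 8: 1
Delta = 1 - 16 = -15
New sum = old_sum + delta = 139 + (-15) = 124

Answer: 124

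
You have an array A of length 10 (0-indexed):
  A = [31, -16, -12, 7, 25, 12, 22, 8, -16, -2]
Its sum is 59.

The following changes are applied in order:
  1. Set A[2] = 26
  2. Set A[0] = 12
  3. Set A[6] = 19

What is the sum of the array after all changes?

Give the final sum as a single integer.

Answer: 75

Derivation:
Initial sum: 59
Change 1: A[2] -12 -> 26, delta = 38, sum = 97
Change 2: A[0] 31 -> 12, delta = -19, sum = 78
Change 3: A[6] 22 -> 19, delta = -3, sum = 75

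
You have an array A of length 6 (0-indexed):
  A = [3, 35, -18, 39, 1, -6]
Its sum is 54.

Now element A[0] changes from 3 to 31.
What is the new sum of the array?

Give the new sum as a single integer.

Answer: 82

Derivation:
Old value at index 0: 3
New value at index 0: 31
Delta = 31 - 3 = 28
New sum = old_sum + delta = 54 + (28) = 82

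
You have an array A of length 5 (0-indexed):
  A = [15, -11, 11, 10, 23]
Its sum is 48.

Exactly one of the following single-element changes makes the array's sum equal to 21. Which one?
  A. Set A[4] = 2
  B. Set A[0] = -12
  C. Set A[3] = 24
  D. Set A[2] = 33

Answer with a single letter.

Option A: A[4] 23->2, delta=-21, new_sum=48+(-21)=27
Option B: A[0] 15->-12, delta=-27, new_sum=48+(-27)=21 <-- matches target
Option C: A[3] 10->24, delta=14, new_sum=48+(14)=62
Option D: A[2] 11->33, delta=22, new_sum=48+(22)=70

Answer: B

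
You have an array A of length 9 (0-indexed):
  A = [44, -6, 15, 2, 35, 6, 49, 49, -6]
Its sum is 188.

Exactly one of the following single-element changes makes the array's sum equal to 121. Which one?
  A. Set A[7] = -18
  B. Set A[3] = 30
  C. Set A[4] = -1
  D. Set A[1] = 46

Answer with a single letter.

Option A: A[7] 49->-18, delta=-67, new_sum=188+(-67)=121 <-- matches target
Option B: A[3] 2->30, delta=28, new_sum=188+(28)=216
Option C: A[4] 35->-1, delta=-36, new_sum=188+(-36)=152
Option D: A[1] -6->46, delta=52, new_sum=188+(52)=240

Answer: A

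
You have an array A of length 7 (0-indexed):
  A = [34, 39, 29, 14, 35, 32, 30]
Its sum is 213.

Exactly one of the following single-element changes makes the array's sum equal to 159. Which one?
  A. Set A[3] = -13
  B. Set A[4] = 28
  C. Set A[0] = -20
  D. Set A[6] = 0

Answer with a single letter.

Answer: C

Derivation:
Option A: A[3] 14->-13, delta=-27, new_sum=213+(-27)=186
Option B: A[4] 35->28, delta=-7, new_sum=213+(-7)=206
Option C: A[0] 34->-20, delta=-54, new_sum=213+(-54)=159 <-- matches target
Option D: A[6] 30->0, delta=-30, new_sum=213+(-30)=183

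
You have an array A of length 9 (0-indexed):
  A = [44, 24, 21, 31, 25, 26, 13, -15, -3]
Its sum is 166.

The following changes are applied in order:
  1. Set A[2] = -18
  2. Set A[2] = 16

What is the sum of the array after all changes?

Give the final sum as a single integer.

Answer: 161

Derivation:
Initial sum: 166
Change 1: A[2] 21 -> -18, delta = -39, sum = 127
Change 2: A[2] -18 -> 16, delta = 34, sum = 161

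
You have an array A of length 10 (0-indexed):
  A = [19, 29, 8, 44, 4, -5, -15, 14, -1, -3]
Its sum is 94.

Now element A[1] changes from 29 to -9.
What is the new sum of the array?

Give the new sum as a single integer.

Old value at index 1: 29
New value at index 1: -9
Delta = -9 - 29 = -38
New sum = old_sum + delta = 94 + (-38) = 56

Answer: 56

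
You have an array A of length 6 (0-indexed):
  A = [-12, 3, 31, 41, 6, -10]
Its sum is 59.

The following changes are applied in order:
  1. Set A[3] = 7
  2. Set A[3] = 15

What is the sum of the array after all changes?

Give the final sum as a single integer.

Answer: 33

Derivation:
Initial sum: 59
Change 1: A[3] 41 -> 7, delta = -34, sum = 25
Change 2: A[3] 7 -> 15, delta = 8, sum = 33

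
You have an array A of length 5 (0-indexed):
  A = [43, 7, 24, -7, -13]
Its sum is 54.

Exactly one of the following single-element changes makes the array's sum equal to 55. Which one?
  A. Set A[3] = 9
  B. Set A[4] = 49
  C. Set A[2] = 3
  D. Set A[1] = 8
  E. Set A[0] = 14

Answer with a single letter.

Option A: A[3] -7->9, delta=16, new_sum=54+(16)=70
Option B: A[4] -13->49, delta=62, new_sum=54+(62)=116
Option C: A[2] 24->3, delta=-21, new_sum=54+(-21)=33
Option D: A[1] 7->8, delta=1, new_sum=54+(1)=55 <-- matches target
Option E: A[0] 43->14, delta=-29, new_sum=54+(-29)=25

Answer: D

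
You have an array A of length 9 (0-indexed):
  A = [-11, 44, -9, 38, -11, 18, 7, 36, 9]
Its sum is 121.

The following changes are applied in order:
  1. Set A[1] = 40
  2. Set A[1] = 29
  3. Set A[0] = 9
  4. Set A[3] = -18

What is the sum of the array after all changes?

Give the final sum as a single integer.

Initial sum: 121
Change 1: A[1] 44 -> 40, delta = -4, sum = 117
Change 2: A[1] 40 -> 29, delta = -11, sum = 106
Change 3: A[0] -11 -> 9, delta = 20, sum = 126
Change 4: A[3] 38 -> -18, delta = -56, sum = 70

Answer: 70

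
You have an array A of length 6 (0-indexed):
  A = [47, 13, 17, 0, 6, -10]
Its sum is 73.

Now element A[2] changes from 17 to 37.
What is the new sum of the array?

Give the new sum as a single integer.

Answer: 93

Derivation:
Old value at index 2: 17
New value at index 2: 37
Delta = 37 - 17 = 20
New sum = old_sum + delta = 73 + (20) = 93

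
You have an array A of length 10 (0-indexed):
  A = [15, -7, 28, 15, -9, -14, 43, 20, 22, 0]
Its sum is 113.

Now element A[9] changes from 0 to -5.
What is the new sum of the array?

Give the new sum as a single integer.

Answer: 108

Derivation:
Old value at index 9: 0
New value at index 9: -5
Delta = -5 - 0 = -5
New sum = old_sum + delta = 113 + (-5) = 108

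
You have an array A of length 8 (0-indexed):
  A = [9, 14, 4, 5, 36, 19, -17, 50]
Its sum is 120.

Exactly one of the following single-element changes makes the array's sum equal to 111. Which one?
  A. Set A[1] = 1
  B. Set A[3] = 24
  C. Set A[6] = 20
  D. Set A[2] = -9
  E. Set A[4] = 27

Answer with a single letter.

Option A: A[1] 14->1, delta=-13, new_sum=120+(-13)=107
Option B: A[3] 5->24, delta=19, new_sum=120+(19)=139
Option C: A[6] -17->20, delta=37, new_sum=120+(37)=157
Option D: A[2] 4->-9, delta=-13, new_sum=120+(-13)=107
Option E: A[4] 36->27, delta=-9, new_sum=120+(-9)=111 <-- matches target

Answer: E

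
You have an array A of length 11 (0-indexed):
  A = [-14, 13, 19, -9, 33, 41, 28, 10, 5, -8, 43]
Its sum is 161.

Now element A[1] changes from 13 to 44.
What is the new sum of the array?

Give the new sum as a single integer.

Old value at index 1: 13
New value at index 1: 44
Delta = 44 - 13 = 31
New sum = old_sum + delta = 161 + (31) = 192

Answer: 192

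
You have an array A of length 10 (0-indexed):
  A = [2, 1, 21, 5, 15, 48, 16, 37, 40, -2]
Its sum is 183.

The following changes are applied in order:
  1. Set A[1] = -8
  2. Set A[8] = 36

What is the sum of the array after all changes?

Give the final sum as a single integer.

Answer: 170

Derivation:
Initial sum: 183
Change 1: A[1] 1 -> -8, delta = -9, sum = 174
Change 2: A[8] 40 -> 36, delta = -4, sum = 170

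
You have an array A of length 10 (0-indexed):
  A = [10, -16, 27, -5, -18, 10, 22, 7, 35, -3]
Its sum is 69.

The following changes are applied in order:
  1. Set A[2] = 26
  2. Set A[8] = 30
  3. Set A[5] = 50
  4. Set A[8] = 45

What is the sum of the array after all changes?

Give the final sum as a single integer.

Answer: 118

Derivation:
Initial sum: 69
Change 1: A[2] 27 -> 26, delta = -1, sum = 68
Change 2: A[8] 35 -> 30, delta = -5, sum = 63
Change 3: A[5] 10 -> 50, delta = 40, sum = 103
Change 4: A[8] 30 -> 45, delta = 15, sum = 118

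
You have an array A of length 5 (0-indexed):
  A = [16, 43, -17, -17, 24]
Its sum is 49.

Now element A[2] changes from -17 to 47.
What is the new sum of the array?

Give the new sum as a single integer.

Answer: 113

Derivation:
Old value at index 2: -17
New value at index 2: 47
Delta = 47 - -17 = 64
New sum = old_sum + delta = 49 + (64) = 113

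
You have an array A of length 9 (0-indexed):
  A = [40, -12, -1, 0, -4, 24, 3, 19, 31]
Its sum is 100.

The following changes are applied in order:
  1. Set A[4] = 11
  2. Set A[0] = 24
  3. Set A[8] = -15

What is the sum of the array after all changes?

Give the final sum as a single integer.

Initial sum: 100
Change 1: A[4] -4 -> 11, delta = 15, sum = 115
Change 2: A[0] 40 -> 24, delta = -16, sum = 99
Change 3: A[8] 31 -> -15, delta = -46, sum = 53

Answer: 53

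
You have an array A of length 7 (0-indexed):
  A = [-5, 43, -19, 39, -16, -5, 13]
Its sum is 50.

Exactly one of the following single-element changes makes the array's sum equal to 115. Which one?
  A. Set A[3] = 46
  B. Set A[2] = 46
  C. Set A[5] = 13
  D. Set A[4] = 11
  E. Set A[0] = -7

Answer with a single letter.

Answer: B

Derivation:
Option A: A[3] 39->46, delta=7, new_sum=50+(7)=57
Option B: A[2] -19->46, delta=65, new_sum=50+(65)=115 <-- matches target
Option C: A[5] -5->13, delta=18, new_sum=50+(18)=68
Option D: A[4] -16->11, delta=27, new_sum=50+(27)=77
Option E: A[0] -5->-7, delta=-2, new_sum=50+(-2)=48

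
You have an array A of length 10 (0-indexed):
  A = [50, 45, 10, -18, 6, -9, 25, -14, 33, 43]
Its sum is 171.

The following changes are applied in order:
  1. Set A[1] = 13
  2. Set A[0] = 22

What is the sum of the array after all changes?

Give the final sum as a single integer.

Initial sum: 171
Change 1: A[1] 45 -> 13, delta = -32, sum = 139
Change 2: A[0] 50 -> 22, delta = -28, sum = 111

Answer: 111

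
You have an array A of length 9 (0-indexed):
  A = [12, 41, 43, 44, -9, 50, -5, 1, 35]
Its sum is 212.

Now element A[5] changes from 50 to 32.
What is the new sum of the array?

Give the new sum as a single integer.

Old value at index 5: 50
New value at index 5: 32
Delta = 32 - 50 = -18
New sum = old_sum + delta = 212 + (-18) = 194

Answer: 194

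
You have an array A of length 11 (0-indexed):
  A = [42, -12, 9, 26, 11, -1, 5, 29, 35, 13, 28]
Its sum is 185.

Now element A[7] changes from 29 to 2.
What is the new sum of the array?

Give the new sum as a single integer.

Answer: 158

Derivation:
Old value at index 7: 29
New value at index 7: 2
Delta = 2 - 29 = -27
New sum = old_sum + delta = 185 + (-27) = 158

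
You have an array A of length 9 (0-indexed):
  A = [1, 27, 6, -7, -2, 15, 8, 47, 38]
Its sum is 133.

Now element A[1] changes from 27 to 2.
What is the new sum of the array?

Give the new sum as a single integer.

Old value at index 1: 27
New value at index 1: 2
Delta = 2 - 27 = -25
New sum = old_sum + delta = 133 + (-25) = 108

Answer: 108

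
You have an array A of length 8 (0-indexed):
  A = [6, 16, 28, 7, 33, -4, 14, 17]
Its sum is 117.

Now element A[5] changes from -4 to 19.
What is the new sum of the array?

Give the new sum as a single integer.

Old value at index 5: -4
New value at index 5: 19
Delta = 19 - -4 = 23
New sum = old_sum + delta = 117 + (23) = 140

Answer: 140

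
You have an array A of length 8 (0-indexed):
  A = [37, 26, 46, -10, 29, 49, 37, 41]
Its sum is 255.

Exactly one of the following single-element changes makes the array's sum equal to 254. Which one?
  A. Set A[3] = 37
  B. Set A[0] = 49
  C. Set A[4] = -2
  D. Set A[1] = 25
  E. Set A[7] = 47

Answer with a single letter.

Answer: D

Derivation:
Option A: A[3] -10->37, delta=47, new_sum=255+(47)=302
Option B: A[0] 37->49, delta=12, new_sum=255+(12)=267
Option C: A[4] 29->-2, delta=-31, new_sum=255+(-31)=224
Option D: A[1] 26->25, delta=-1, new_sum=255+(-1)=254 <-- matches target
Option E: A[7] 41->47, delta=6, new_sum=255+(6)=261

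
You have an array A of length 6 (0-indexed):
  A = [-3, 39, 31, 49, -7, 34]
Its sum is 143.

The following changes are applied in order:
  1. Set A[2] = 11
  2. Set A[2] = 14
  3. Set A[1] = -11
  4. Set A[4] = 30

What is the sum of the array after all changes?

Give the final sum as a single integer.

Initial sum: 143
Change 1: A[2] 31 -> 11, delta = -20, sum = 123
Change 2: A[2] 11 -> 14, delta = 3, sum = 126
Change 3: A[1] 39 -> -11, delta = -50, sum = 76
Change 4: A[4] -7 -> 30, delta = 37, sum = 113

Answer: 113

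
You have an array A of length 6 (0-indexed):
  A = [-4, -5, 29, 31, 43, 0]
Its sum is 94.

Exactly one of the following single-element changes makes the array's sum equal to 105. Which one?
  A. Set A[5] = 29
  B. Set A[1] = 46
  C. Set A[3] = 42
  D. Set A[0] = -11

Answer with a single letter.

Answer: C

Derivation:
Option A: A[5] 0->29, delta=29, new_sum=94+(29)=123
Option B: A[1] -5->46, delta=51, new_sum=94+(51)=145
Option C: A[3] 31->42, delta=11, new_sum=94+(11)=105 <-- matches target
Option D: A[0] -4->-11, delta=-7, new_sum=94+(-7)=87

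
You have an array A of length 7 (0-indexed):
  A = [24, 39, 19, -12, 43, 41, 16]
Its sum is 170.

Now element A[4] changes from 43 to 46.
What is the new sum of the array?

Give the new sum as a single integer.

Answer: 173

Derivation:
Old value at index 4: 43
New value at index 4: 46
Delta = 46 - 43 = 3
New sum = old_sum + delta = 170 + (3) = 173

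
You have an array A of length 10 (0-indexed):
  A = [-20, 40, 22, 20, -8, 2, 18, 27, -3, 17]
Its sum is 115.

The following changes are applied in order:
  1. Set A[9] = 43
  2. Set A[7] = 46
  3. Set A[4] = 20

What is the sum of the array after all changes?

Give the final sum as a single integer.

Answer: 188

Derivation:
Initial sum: 115
Change 1: A[9] 17 -> 43, delta = 26, sum = 141
Change 2: A[7] 27 -> 46, delta = 19, sum = 160
Change 3: A[4] -8 -> 20, delta = 28, sum = 188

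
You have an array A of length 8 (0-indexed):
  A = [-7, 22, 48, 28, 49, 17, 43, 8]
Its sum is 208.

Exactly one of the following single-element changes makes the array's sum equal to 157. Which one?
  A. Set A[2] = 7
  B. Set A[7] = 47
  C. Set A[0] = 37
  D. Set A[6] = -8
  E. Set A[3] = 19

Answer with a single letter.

Answer: D

Derivation:
Option A: A[2] 48->7, delta=-41, new_sum=208+(-41)=167
Option B: A[7] 8->47, delta=39, new_sum=208+(39)=247
Option C: A[0] -7->37, delta=44, new_sum=208+(44)=252
Option D: A[6] 43->-8, delta=-51, new_sum=208+(-51)=157 <-- matches target
Option E: A[3] 28->19, delta=-9, new_sum=208+(-9)=199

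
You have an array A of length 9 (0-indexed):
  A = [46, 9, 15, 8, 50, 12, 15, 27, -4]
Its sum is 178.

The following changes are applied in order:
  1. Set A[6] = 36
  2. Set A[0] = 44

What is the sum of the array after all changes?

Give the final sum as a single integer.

Initial sum: 178
Change 1: A[6] 15 -> 36, delta = 21, sum = 199
Change 2: A[0] 46 -> 44, delta = -2, sum = 197

Answer: 197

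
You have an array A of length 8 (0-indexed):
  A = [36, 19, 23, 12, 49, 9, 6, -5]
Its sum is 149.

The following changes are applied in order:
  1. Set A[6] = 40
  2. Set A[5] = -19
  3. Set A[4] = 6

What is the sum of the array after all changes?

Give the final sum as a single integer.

Answer: 112

Derivation:
Initial sum: 149
Change 1: A[6] 6 -> 40, delta = 34, sum = 183
Change 2: A[5] 9 -> -19, delta = -28, sum = 155
Change 3: A[4] 49 -> 6, delta = -43, sum = 112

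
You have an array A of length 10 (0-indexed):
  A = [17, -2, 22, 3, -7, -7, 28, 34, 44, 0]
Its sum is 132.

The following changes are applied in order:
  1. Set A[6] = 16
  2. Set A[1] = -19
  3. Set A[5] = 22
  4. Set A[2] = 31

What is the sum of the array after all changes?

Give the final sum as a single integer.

Answer: 141

Derivation:
Initial sum: 132
Change 1: A[6] 28 -> 16, delta = -12, sum = 120
Change 2: A[1] -2 -> -19, delta = -17, sum = 103
Change 3: A[5] -7 -> 22, delta = 29, sum = 132
Change 4: A[2] 22 -> 31, delta = 9, sum = 141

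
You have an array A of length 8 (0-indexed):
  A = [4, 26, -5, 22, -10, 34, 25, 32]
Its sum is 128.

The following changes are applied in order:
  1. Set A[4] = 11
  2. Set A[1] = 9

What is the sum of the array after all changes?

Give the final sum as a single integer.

Initial sum: 128
Change 1: A[4] -10 -> 11, delta = 21, sum = 149
Change 2: A[1] 26 -> 9, delta = -17, sum = 132

Answer: 132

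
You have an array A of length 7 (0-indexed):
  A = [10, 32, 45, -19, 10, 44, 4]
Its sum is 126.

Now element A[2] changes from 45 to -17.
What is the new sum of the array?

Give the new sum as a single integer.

Old value at index 2: 45
New value at index 2: -17
Delta = -17 - 45 = -62
New sum = old_sum + delta = 126 + (-62) = 64

Answer: 64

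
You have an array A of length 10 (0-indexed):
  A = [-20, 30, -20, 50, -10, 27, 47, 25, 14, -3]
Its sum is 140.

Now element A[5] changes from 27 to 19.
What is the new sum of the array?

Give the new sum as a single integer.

Answer: 132

Derivation:
Old value at index 5: 27
New value at index 5: 19
Delta = 19 - 27 = -8
New sum = old_sum + delta = 140 + (-8) = 132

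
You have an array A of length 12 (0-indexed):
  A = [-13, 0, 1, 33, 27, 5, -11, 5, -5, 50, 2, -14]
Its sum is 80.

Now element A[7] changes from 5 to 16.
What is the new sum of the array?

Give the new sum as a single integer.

Old value at index 7: 5
New value at index 7: 16
Delta = 16 - 5 = 11
New sum = old_sum + delta = 80 + (11) = 91

Answer: 91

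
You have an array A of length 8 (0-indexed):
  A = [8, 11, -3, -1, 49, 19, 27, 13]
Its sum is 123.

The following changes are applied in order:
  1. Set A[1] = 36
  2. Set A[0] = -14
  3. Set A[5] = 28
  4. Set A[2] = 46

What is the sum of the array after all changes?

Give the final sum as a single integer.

Answer: 184

Derivation:
Initial sum: 123
Change 1: A[1] 11 -> 36, delta = 25, sum = 148
Change 2: A[0] 8 -> -14, delta = -22, sum = 126
Change 3: A[5] 19 -> 28, delta = 9, sum = 135
Change 4: A[2] -3 -> 46, delta = 49, sum = 184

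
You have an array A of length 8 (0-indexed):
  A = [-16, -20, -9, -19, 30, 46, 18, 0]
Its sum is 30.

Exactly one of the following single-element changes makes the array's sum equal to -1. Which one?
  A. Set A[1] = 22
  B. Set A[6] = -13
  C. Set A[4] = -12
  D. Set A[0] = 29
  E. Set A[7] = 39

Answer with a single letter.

Answer: B

Derivation:
Option A: A[1] -20->22, delta=42, new_sum=30+(42)=72
Option B: A[6] 18->-13, delta=-31, new_sum=30+(-31)=-1 <-- matches target
Option C: A[4] 30->-12, delta=-42, new_sum=30+(-42)=-12
Option D: A[0] -16->29, delta=45, new_sum=30+(45)=75
Option E: A[7] 0->39, delta=39, new_sum=30+(39)=69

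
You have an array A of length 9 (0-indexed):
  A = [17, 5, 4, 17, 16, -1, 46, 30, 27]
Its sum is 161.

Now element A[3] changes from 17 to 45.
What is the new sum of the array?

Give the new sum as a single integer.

Old value at index 3: 17
New value at index 3: 45
Delta = 45 - 17 = 28
New sum = old_sum + delta = 161 + (28) = 189

Answer: 189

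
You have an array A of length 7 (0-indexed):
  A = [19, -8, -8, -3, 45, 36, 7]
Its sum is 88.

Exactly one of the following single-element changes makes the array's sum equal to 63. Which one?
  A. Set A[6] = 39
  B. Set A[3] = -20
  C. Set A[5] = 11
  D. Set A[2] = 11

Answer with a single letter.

Answer: C

Derivation:
Option A: A[6] 7->39, delta=32, new_sum=88+(32)=120
Option B: A[3] -3->-20, delta=-17, new_sum=88+(-17)=71
Option C: A[5] 36->11, delta=-25, new_sum=88+(-25)=63 <-- matches target
Option D: A[2] -8->11, delta=19, new_sum=88+(19)=107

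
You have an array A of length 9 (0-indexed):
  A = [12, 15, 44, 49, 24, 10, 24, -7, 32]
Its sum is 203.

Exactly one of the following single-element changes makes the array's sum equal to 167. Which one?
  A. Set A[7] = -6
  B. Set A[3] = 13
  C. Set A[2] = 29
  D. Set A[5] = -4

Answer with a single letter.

Option A: A[7] -7->-6, delta=1, new_sum=203+(1)=204
Option B: A[3] 49->13, delta=-36, new_sum=203+(-36)=167 <-- matches target
Option C: A[2] 44->29, delta=-15, new_sum=203+(-15)=188
Option D: A[5] 10->-4, delta=-14, new_sum=203+(-14)=189

Answer: B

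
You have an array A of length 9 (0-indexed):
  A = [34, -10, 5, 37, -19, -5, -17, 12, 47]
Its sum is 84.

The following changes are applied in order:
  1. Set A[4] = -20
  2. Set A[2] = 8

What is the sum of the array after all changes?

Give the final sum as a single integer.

Initial sum: 84
Change 1: A[4] -19 -> -20, delta = -1, sum = 83
Change 2: A[2] 5 -> 8, delta = 3, sum = 86

Answer: 86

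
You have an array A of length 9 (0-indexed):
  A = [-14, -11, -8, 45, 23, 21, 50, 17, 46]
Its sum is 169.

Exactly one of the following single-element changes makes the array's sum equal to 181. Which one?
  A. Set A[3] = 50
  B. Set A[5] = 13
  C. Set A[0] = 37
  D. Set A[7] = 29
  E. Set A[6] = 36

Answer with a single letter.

Option A: A[3] 45->50, delta=5, new_sum=169+(5)=174
Option B: A[5] 21->13, delta=-8, new_sum=169+(-8)=161
Option C: A[0] -14->37, delta=51, new_sum=169+(51)=220
Option D: A[7] 17->29, delta=12, new_sum=169+(12)=181 <-- matches target
Option E: A[6] 50->36, delta=-14, new_sum=169+(-14)=155

Answer: D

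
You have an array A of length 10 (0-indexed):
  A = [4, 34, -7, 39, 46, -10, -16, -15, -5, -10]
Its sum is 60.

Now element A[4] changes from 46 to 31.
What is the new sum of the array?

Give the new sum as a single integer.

Answer: 45

Derivation:
Old value at index 4: 46
New value at index 4: 31
Delta = 31 - 46 = -15
New sum = old_sum + delta = 60 + (-15) = 45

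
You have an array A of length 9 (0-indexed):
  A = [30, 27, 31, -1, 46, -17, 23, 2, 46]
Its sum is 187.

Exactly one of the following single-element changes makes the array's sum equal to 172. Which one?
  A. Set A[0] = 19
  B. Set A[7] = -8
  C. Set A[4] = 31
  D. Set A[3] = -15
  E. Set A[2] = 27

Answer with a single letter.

Answer: C

Derivation:
Option A: A[0] 30->19, delta=-11, new_sum=187+(-11)=176
Option B: A[7] 2->-8, delta=-10, new_sum=187+(-10)=177
Option C: A[4] 46->31, delta=-15, new_sum=187+(-15)=172 <-- matches target
Option D: A[3] -1->-15, delta=-14, new_sum=187+(-14)=173
Option E: A[2] 31->27, delta=-4, new_sum=187+(-4)=183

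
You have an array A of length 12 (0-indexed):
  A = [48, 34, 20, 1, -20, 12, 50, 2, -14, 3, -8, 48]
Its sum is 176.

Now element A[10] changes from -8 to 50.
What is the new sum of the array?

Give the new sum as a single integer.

Old value at index 10: -8
New value at index 10: 50
Delta = 50 - -8 = 58
New sum = old_sum + delta = 176 + (58) = 234

Answer: 234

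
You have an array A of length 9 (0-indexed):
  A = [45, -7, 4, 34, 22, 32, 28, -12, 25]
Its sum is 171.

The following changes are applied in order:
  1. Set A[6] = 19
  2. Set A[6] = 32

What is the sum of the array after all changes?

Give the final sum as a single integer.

Initial sum: 171
Change 1: A[6] 28 -> 19, delta = -9, sum = 162
Change 2: A[6] 19 -> 32, delta = 13, sum = 175

Answer: 175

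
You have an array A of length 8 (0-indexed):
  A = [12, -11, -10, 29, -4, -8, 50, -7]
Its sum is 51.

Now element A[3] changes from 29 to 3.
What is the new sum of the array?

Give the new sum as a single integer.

Old value at index 3: 29
New value at index 3: 3
Delta = 3 - 29 = -26
New sum = old_sum + delta = 51 + (-26) = 25

Answer: 25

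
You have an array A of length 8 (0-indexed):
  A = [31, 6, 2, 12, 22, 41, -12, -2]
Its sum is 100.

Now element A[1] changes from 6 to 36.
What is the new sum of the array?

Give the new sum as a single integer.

Answer: 130

Derivation:
Old value at index 1: 6
New value at index 1: 36
Delta = 36 - 6 = 30
New sum = old_sum + delta = 100 + (30) = 130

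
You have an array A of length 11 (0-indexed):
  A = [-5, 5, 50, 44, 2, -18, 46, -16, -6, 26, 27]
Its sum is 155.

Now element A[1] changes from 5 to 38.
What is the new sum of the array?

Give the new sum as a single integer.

Old value at index 1: 5
New value at index 1: 38
Delta = 38 - 5 = 33
New sum = old_sum + delta = 155 + (33) = 188

Answer: 188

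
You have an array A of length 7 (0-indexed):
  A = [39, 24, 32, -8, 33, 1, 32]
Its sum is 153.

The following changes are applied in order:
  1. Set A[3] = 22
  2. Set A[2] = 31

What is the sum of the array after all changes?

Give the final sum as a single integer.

Initial sum: 153
Change 1: A[3] -8 -> 22, delta = 30, sum = 183
Change 2: A[2] 32 -> 31, delta = -1, sum = 182

Answer: 182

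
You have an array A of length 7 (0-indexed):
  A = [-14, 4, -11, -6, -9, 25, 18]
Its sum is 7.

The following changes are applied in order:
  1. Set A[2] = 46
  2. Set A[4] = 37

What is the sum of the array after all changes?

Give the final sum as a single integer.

Answer: 110

Derivation:
Initial sum: 7
Change 1: A[2] -11 -> 46, delta = 57, sum = 64
Change 2: A[4] -9 -> 37, delta = 46, sum = 110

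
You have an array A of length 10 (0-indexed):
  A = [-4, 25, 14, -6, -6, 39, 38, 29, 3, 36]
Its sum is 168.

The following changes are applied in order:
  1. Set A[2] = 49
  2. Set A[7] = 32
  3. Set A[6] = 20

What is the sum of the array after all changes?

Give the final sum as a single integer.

Initial sum: 168
Change 1: A[2] 14 -> 49, delta = 35, sum = 203
Change 2: A[7] 29 -> 32, delta = 3, sum = 206
Change 3: A[6] 38 -> 20, delta = -18, sum = 188

Answer: 188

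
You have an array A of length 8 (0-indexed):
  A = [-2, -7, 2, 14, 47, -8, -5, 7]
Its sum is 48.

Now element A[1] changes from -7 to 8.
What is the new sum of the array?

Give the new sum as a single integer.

Old value at index 1: -7
New value at index 1: 8
Delta = 8 - -7 = 15
New sum = old_sum + delta = 48 + (15) = 63

Answer: 63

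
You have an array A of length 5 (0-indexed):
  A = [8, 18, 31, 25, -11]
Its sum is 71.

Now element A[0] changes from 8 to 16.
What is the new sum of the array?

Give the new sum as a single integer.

Answer: 79

Derivation:
Old value at index 0: 8
New value at index 0: 16
Delta = 16 - 8 = 8
New sum = old_sum + delta = 71 + (8) = 79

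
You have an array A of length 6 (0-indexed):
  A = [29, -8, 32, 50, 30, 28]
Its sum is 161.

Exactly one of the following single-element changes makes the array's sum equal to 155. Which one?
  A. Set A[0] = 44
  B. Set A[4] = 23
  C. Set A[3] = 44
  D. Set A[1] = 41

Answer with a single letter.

Option A: A[0] 29->44, delta=15, new_sum=161+(15)=176
Option B: A[4] 30->23, delta=-7, new_sum=161+(-7)=154
Option C: A[3] 50->44, delta=-6, new_sum=161+(-6)=155 <-- matches target
Option D: A[1] -8->41, delta=49, new_sum=161+(49)=210

Answer: C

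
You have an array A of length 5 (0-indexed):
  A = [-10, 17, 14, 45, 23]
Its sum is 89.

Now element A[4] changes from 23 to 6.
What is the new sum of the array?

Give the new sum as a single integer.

Answer: 72

Derivation:
Old value at index 4: 23
New value at index 4: 6
Delta = 6 - 23 = -17
New sum = old_sum + delta = 89 + (-17) = 72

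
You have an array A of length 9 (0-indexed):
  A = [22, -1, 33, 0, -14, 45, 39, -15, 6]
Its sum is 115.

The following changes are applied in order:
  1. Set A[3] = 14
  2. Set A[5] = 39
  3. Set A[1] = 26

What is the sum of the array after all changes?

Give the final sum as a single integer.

Initial sum: 115
Change 1: A[3] 0 -> 14, delta = 14, sum = 129
Change 2: A[5] 45 -> 39, delta = -6, sum = 123
Change 3: A[1] -1 -> 26, delta = 27, sum = 150

Answer: 150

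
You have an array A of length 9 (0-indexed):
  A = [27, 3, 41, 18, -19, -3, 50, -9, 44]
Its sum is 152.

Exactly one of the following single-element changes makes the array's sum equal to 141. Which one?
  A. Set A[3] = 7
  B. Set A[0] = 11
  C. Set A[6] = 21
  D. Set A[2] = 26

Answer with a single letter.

Answer: A

Derivation:
Option A: A[3] 18->7, delta=-11, new_sum=152+(-11)=141 <-- matches target
Option B: A[0] 27->11, delta=-16, new_sum=152+(-16)=136
Option C: A[6] 50->21, delta=-29, new_sum=152+(-29)=123
Option D: A[2] 41->26, delta=-15, new_sum=152+(-15)=137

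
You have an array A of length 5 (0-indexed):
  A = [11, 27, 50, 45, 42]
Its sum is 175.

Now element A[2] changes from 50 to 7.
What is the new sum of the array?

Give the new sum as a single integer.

Answer: 132

Derivation:
Old value at index 2: 50
New value at index 2: 7
Delta = 7 - 50 = -43
New sum = old_sum + delta = 175 + (-43) = 132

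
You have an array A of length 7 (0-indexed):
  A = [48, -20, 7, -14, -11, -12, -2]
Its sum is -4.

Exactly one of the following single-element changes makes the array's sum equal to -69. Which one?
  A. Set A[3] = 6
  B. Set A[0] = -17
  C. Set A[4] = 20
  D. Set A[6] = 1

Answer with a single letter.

Answer: B

Derivation:
Option A: A[3] -14->6, delta=20, new_sum=-4+(20)=16
Option B: A[0] 48->-17, delta=-65, new_sum=-4+(-65)=-69 <-- matches target
Option C: A[4] -11->20, delta=31, new_sum=-4+(31)=27
Option D: A[6] -2->1, delta=3, new_sum=-4+(3)=-1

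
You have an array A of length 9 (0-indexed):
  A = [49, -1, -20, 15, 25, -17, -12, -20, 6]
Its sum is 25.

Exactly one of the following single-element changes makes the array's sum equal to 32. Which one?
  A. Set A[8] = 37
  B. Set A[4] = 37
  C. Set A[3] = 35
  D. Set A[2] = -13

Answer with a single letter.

Answer: D

Derivation:
Option A: A[8] 6->37, delta=31, new_sum=25+(31)=56
Option B: A[4] 25->37, delta=12, new_sum=25+(12)=37
Option C: A[3] 15->35, delta=20, new_sum=25+(20)=45
Option D: A[2] -20->-13, delta=7, new_sum=25+(7)=32 <-- matches target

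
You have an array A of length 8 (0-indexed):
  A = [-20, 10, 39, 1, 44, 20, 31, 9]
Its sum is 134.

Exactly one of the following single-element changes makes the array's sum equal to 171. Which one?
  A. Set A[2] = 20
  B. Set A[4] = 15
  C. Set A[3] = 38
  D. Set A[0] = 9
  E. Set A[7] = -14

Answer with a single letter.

Answer: C

Derivation:
Option A: A[2] 39->20, delta=-19, new_sum=134+(-19)=115
Option B: A[4] 44->15, delta=-29, new_sum=134+(-29)=105
Option C: A[3] 1->38, delta=37, new_sum=134+(37)=171 <-- matches target
Option D: A[0] -20->9, delta=29, new_sum=134+(29)=163
Option E: A[7] 9->-14, delta=-23, new_sum=134+(-23)=111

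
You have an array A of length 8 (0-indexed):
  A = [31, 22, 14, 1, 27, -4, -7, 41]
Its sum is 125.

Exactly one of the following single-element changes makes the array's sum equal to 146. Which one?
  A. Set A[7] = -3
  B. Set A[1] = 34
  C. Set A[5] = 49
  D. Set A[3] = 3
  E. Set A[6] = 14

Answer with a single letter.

Answer: E

Derivation:
Option A: A[7] 41->-3, delta=-44, new_sum=125+(-44)=81
Option B: A[1] 22->34, delta=12, new_sum=125+(12)=137
Option C: A[5] -4->49, delta=53, new_sum=125+(53)=178
Option D: A[3] 1->3, delta=2, new_sum=125+(2)=127
Option E: A[6] -7->14, delta=21, new_sum=125+(21)=146 <-- matches target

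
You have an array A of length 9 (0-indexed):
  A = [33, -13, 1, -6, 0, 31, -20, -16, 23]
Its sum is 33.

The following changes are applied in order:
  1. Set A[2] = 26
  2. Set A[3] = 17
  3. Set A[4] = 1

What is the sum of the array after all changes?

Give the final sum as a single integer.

Answer: 82

Derivation:
Initial sum: 33
Change 1: A[2] 1 -> 26, delta = 25, sum = 58
Change 2: A[3] -6 -> 17, delta = 23, sum = 81
Change 3: A[4] 0 -> 1, delta = 1, sum = 82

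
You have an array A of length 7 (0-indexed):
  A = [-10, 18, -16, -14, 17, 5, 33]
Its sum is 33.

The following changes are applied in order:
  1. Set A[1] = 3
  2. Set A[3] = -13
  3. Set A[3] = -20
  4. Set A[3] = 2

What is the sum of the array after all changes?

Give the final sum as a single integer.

Initial sum: 33
Change 1: A[1] 18 -> 3, delta = -15, sum = 18
Change 2: A[3] -14 -> -13, delta = 1, sum = 19
Change 3: A[3] -13 -> -20, delta = -7, sum = 12
Change 4: A[3] -20 -> 2, delta = 22, sum = 34

Answer: 34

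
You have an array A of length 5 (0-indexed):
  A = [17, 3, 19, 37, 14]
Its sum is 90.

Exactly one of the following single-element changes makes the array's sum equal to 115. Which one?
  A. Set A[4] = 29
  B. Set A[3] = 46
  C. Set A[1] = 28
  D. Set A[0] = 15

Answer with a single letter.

Option A: A[4] 14->29, delta=15, new_sum=90+(15)=105
Option B: A[3] 37->46, delta=9, new_sum=90+(9)=99
Option C: A[1] 3->28, delta=25, new_sum=90+(25)=115 <-- matches target
Option D: A[0] 17->15, delta=-2, new_sum=90+(-2)=88

Answer: C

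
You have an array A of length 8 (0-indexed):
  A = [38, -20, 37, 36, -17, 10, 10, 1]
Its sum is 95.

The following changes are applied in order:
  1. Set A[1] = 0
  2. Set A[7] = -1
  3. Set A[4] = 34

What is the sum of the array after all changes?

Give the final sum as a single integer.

Answer: 164

Derivation:
Initial sum: 95
Change 1: A[1] -20 -> 0, delta = 20, sum = 115
Change 2: A[7] 1 -> -1, delta = -2, sum = 113
Change 3: A[4] -17 -> 34, delta = 51, sum = 164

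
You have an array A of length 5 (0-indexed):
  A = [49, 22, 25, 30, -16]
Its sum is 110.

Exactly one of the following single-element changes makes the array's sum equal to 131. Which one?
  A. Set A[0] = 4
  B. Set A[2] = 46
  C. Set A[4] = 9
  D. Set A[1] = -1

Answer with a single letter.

Option A: A[0] 49->4, delta=-45, new_sum=110+(-45)=65
Option B: A[2] 25->46, delta=21, new_sum=110+(21)=131 <-- matches target
Option C: A[4] -16->9, delta=25, new_sum=110+(25)=135
Option D: A[1] 22->-1, delta=-23, new_sum=110+(-23)=87

Answer: B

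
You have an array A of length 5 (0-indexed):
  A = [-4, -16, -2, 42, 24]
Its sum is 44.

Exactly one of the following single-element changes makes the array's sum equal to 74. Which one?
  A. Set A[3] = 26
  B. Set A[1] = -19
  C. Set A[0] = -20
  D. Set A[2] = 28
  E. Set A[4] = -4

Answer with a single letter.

Option A: A[3] 42->26, delta=-16, new_sum=44+(-16)=28
Option B: A[1] -16->-19, delta=-3, new_sum=44+(-3)=41
Option C: A[0] -4->-20, delta=-16, new_sum=44+(-16)=28
Option D: A[2] -2->28, delta=30, new_sum=44+(30)=74 <-- matches target
Option E: A[4] 24->-4, delta=-28, new_sum=44+(-28)=16

Answer: D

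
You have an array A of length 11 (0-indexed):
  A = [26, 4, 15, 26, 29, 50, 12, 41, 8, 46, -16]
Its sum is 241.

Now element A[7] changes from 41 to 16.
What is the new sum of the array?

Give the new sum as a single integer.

Old value at index 7: 41
New value at index 7: 16
Delta = 16 - 41 = -25
New sum = old_sum + delta = 241 + (-25) = 216

Answer: 216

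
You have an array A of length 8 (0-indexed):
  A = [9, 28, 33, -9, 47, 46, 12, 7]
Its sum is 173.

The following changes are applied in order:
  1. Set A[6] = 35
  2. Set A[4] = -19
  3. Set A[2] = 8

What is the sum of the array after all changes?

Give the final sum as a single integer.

Initial sum: 173
Change 1: A[6] 12 -> 35, delta = 23, sum = 196
Change 2: A[4] 47 -> -19, delta = -66, sum = 130
Change 3: A[2] 33 -> 8, delta = -25, sum = 105

Answer: 105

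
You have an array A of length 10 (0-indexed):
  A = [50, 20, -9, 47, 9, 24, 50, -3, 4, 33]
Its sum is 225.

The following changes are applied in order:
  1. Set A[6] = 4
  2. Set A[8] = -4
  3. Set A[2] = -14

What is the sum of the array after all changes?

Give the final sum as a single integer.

Initial sum: 225
Change 1: A[6] 50 -> 4, delta = -46, sum = 179
Change 2: A[8] 4 -> -4, delta = -8, sum = 171
Change 3: A[2] -9 -> -14, delta = -5, sum = 166

Answer: 166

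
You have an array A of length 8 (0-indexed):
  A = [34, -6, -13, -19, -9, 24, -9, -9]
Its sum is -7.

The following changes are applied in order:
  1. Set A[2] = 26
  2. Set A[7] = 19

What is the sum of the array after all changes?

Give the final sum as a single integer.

Initial sum: -7
Change 1: A[2] -13 -> 26, delta = 39, sum = 32
Change 2: A[7] -9 -> 19, delta = 28, sum = 60

Answer: 60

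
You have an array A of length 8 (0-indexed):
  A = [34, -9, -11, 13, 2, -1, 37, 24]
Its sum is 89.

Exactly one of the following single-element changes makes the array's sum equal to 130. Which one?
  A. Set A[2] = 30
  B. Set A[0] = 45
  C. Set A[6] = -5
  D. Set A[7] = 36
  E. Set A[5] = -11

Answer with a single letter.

Option A: A[2] -11->30, delta=41, new_sum=89+(41)=130 <-- matches target
Option B: A[0] 34->45, delta=11, new_sum=89+(11)=100
Option C: A[6] 37->-5, delta=-42, new_sum=89+(-42)=47
Option D: A[7] 24->36, delta=12, new_sum=89+(12)=101
Option E: A[5] -1->-11, delta=-10, new_sum=89+(-10)=79

Answer: A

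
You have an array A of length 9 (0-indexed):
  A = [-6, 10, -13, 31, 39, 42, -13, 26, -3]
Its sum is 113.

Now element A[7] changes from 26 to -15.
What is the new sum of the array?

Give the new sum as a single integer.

Answer: 72

Derivation:
Old value at index 7: 26
New value at index 7: -15
Delta = -15 - 26 = -41
New sum = old_sum + delta = 113 + (-41) = 72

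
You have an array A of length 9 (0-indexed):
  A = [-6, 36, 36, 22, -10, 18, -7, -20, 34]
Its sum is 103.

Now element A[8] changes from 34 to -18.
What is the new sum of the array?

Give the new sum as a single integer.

Answer: 51

Derivation:
Old value at index 8: 34
New value at index 8: -18
Delta = -18 - 34 = -52
New sum = old_sum + delta = 103 + (-52) = 51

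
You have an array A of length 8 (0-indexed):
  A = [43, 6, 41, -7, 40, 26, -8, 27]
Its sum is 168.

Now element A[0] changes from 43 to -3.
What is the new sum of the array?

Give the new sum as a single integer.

Answer: 122

Derivation:
Old value at index 0: 43
New value at index 0: -3
Delta = -3 - 43 = -46
New sum = old_sum + delta = 168 + (-46) = 122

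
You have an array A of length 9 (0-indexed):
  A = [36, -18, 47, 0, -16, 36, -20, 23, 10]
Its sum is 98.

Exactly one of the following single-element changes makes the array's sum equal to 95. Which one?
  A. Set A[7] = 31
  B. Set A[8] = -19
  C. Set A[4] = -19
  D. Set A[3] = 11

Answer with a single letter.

Option A: A[7] 23->31, delta=8, new_sum=98+(8)=106
Option B: A[8] 10->-19, delta=-29, new_sum=98+(-29)=69
Option C: A[4] -16->-19, delta=-3, new_sum=98+(-3)=95 <-- matches target
Option D: A[3] 0->11, delta=11, new_sum=98+(11)=109

Answer: C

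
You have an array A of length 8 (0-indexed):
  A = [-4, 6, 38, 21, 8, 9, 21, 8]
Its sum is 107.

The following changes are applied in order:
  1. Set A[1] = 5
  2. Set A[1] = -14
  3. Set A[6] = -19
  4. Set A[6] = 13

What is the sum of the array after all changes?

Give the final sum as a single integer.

Answer: 79

Derivation:
Initial sum: 107
Change 1: A[1] 6 -> 5, delta = -1, sum = 106
Change 2: A[1] 5 -> -14, delta = -19, sum = 87
Change 3: A[6] 21 -> -19, delta = -40, sum = 47
Change 4: A[6] -19 -> 13, delta = 32, sum = 79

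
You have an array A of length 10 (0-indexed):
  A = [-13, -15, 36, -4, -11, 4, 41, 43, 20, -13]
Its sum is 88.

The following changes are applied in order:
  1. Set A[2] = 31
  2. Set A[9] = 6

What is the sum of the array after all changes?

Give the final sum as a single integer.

Initial sum: 88
Change 1: A[2] 36 -> 31, delta = -5, sum = 83
Change 2: A[9] -13 -> 6, delta = 19, sum = 102

Answer: 102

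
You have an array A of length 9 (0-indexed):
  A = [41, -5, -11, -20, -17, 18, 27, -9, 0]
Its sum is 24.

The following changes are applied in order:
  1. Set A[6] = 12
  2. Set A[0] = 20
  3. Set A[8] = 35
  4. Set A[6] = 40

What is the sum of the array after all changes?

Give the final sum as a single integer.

Answer: 51

Derivation:
Initial sum: 24
Change 1: A[6] 27 -> 12, delta = -15, sum = 9
Change 2: A[0] 41 -> 20, delta = -21, sum = -12
Change 3: A[8] 0 -> 35, delta = 35, sum = 23
Change 4: A[6] 12 -> 40, delta = 28, sum = 51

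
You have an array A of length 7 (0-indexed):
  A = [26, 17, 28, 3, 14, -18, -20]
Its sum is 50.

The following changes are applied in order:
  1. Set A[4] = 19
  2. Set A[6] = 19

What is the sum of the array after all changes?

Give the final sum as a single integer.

Initial sum: 50
Change 1: A[4] 14 -> 19, delta = 5, sum = 55
Change 2: A[6] -20 -> 19, delta = 39, sum = 94

Answer: 94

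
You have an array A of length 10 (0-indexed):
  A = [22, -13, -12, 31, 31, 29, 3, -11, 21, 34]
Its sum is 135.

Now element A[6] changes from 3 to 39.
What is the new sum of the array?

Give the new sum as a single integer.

Answer: 171

Derivation:
Old value at index 6: 3
New value at index 6: 39
Delta = 39 - 3 = 36
New sum = old_sum + delta = 135 + (36) = 171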